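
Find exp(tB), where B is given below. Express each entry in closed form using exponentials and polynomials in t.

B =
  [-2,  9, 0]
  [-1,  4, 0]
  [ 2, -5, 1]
e^{tB} =
  [-3*t*exp(t) + exp(t), 9*t*exp(t), 0]
  [-t*exp(t), 3*t*exp(t) + exp(t), 0]
  [-t^2*exp(t)/2 + 2*t*exp(t), 3*t^2*exp(t)/2 - 5*t*exp(t), exp(t)]

Strategy: write B = P · J · P⁻¹ where J is a Jordan canonical form, so e^{tB} = P · e^{tJ} · P⁻¹, and e^{tJ} can be computed block-by-block.

B has Jordan form
J =
  [1, 1, 0]
  [0, 1, 1]
  [0, 0, 1]
(up to reordering of blocks).

Per-block formulas:
  For a 3×3 Jordan block J_3(1): exp(t · J_3(1)) = e^(1t)·(I + t·N + (t^2/2)·N^2), where N is the 3×3 nilpotent shift.

After assembling e^{tJ} and conjugating by P, we get:

e^{tB} =
  [-3*t*exp(t) + exp(t), 9*t*exp(t), 0]
  [-t*exp(t), 3*t*exp(t) + exp(t), 0]
  [-t^2*exp(t)/2 + 2*t*exp(t), 3*t^2*exp(t)/2 - 5*t*exp(t), exp(t)]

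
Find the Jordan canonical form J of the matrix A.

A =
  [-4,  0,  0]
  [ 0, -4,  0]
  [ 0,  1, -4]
J_2(-4) ⊕ J_1(-4)

The characteristic polynomial is
  det(x·I − A) = x^3 + 12*x^2 + 48*x + 64 = (x + 4)^3

Eigenvalues and multiplicities (the geometric multiplicity of λ is n − rank(A − λI), which equals the number of Jordan blocks for λ):
  λ = -4: algebraic multiplicity = 3, geometric multiplicity = 2

Determining the block sizes for each eigenvalue:
  λ = -4: 2 blocks summing to 3 forces exactly one block of size 2 and the rest size 1 → block sizes [2, 1]

Assembling the blocks gives a Jordan form
J =
  [-4,  1,  0]
  [ 0, -4,  0]
  [ 0,  0, -4]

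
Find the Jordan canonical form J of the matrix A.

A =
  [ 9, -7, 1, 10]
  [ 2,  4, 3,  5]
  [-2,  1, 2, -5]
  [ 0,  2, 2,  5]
J_2(5) ⊕ J_2(5)

The characteristic polynomial is
  det(x·I − A) = x^4 - 20*x^3 + 150*x^2 - 500*x + 625 = (x - 5)^4

Eigenvalues and multiplicities (the geometric multiplicity of λ is n − rank(A − λI), which equals the number of Jordan blocks for λ):
  λ = 5: algebraic multiplicity = 4, geometric multiplicity = 2

Determining the block sizes for each eigenvalue:
  λ = 5: with am = 4 and gm = 2, the partition is not yet determined (e.g. several partitions of 4 into 2 parts exist). Let N = A − (5)·I. Computing rank(N^1) = 2, rank(N^2) = 0; the number of blocks of size ≥ j is rank(N^{j−1}) − rank(N^j), giving [2, 2]. So we have 2 block(s) of size 2 → block sizes [2, 2]

Assembling the blocks gives a Jordan form
J =
  [5, 1, 0, 0]
  [0, 5, 0, 0]
  [0, 0, 5, 1]
  [0, 0, 0, 5]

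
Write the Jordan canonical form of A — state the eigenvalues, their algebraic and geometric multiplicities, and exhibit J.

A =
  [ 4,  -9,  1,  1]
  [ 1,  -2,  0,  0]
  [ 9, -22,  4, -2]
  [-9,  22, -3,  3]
J_3(1) ⊕ J_1(6)

The characteristic polynomial is
  det(x·I − A) = x^4 - 9*x^3 + 21*x^2 - 19*x + 6 = (x - 6)*(x - 1)^3

Eigenvalues and multiplicities (the geometric multiplicity of λ is n − rank(A − λI), which equals the number of Jordan blocks for λ):
  λ = 1: algebraic multiplicity = 3, geometric multiplicity = 1
  λ = 6: algebraic multiplicity = 1, geometric multiplicity = 1

Determining the block sizes for each eigenvalue:
  λ = 1: one block (gm = 1), so the single block has size am = 3 → block sizes [3]
  λ = 6: one block (gm = 1), so the single block has size am = 1 → block sizes [1]

Assembling the blocks gives a Jordan form
J =
  [1, 1, 0, 0]
  [0, 1, 1, 0]
  [0, 0, 1, 0]
  [0, 0, 0, 6]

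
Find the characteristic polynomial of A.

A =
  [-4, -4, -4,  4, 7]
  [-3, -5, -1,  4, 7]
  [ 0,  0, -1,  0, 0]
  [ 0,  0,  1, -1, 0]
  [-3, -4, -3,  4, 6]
x^5 + 5*x^4 + 10*x^3 + 10*x^2 + 5*x + 1

Expanding det(x·I − A) (e.g. by cofactor expansion or by noting that A is similar to its Jordan form J, which has the same characteristic polynomial as A) gives
  χ_A(x) = x^5 + 5*x^4 + 10*x^3 + 10*x^2 + 5*x + 1
which factors as (x + 1)^5. The eigenvalues (with algebraic multiplicities) are λ = -1 with multiplicity 5.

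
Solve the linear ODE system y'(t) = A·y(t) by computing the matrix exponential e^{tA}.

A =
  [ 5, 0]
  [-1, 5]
e^{tA} =
  [exp(5*t), 0]
  [-t*exp(5*t), exp(5*t)]

Strategy: write A = P · J · P⁻¹ where J is a Jordan canonical form, so e^{tA} = P · e^{tJ} · P⁻¹, and e^{tJ} can be computed block-by-block.

A has Jordan form
J =
  [5, 1]
  [0, 5]
(up to reordering of blocks).

Per-block formulas:
  For a 2×2 Jordan block J_2(5): exp(t · J_2(5)) = e^(5t)·(I + t·N), where N is the 2×2 nilpotent shift.

After assembling e^{tJ} and conjugating by P, we get:

e^{tA} =
  [exp(5*t), 0]
  [-t*exp(5*t), exp(5*t)]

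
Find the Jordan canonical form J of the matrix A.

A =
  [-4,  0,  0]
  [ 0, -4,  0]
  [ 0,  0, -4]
J_1(-4) ⊕ J_1(-4) ⊕ J_1(-4)

The characteristic polynomial is
  det(x·I − A) = x^3 + 12*x^2 + 48*x + 64 = (x + 4)^3

Eigenvalues and multiplicities (the geometric multiplicity of λ is n − rank(A − λI), which equals the number of Jordan blocks for λ):
  λ = -4: algebraic multiplicity = 3, geometric multiplicity = 3

Determining the block sizes for each eigenvalue:
  λ = -4: gm = am = 3, so every block has size 1 → block sizes [1, 1, 1]

Assembling the blocks gives a Jordan form
J =
  [-4,  0,  0]
  [ 0, -4,  0]
  [ 0,  0, -4]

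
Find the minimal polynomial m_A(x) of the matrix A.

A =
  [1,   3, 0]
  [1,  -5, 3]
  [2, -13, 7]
x^3 - 3*x^2 + 3*x - 1

The characteristic polynomial is χ_A(x) = (x - 1)^3, so the eigenvalues are known. The minimal polynomial is
  m_A(x) = Π_λ (x − λ)^{k_λ}
where k_λ is the size of the *largest* Jordan block for λ (equivalently, the smallest k with (A − λI)^k v = 0 for every generalised eigenvector v of λ).

  λ = 1: largest Jordan block has size 3, contributing (x − 1)^3

So m_A(x) = (x - 1)^3 = x^3 - 3*x^2 + 3*x - 1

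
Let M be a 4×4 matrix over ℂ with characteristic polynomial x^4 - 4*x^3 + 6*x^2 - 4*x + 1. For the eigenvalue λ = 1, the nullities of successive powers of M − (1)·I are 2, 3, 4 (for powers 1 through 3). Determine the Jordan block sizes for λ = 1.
Block sizes for λ = 1: [3, 1]

From the dimensions of kernels of powers, the number of Jordan blocks of size at least j is d_j − d_{j−1} where d_j = dim ker(N^j) (with d_0 = 0). Computing the differences gives [2, 1, 1].
The number of blocks of size exactly k is (#blocks of size ≥ k) − (#blocks of size ≥ k + 1), so the partition is: 1 block(s) of size 1, 1 block(s) of size 3.
In nonincreasing order the block sizes are [3, 1].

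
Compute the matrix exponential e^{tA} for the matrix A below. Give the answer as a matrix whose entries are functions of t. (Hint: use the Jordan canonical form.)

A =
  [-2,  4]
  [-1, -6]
e^{tA} =
  [2*t*exp(-4*t) + exp(-4*t), 4*t*exp(-4*t)]
  [-t*exp(-4*t), -2*t*exp(-4*t) + exp(-4*t)]

Strategy: write A = P · J · P⁻¹ where J is a Jordan canonical form, so e^{tA} = P · e^{tJ} · P⁻¹, and e^{tJ} can be computed block-by-block.

A has Jordan form
J =
  [-4,  1]
  [ 0, -4]
(up to reordering of blocks).

Per-block formulas:
  For a 2×2 Jordan block J_2(-4): exp(t · J_2(-4)) = e^(-4t)·(I + t·N), where N is the 2×2 nilpotent shift.

After assembling e^{tJ} and conjugating by P, we get:

e^{tA} =
  [2*t*exp(-4*t) + exp(-4*t), 4*t*exp(-4*t)]
  [-t*exp(-4*t), -2*t*exp(-4*t) + exp(-4*t)]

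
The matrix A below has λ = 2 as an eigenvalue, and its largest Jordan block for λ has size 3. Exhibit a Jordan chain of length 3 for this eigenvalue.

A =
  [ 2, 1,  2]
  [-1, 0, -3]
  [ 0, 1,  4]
A Jordan chain for λ = 2 of length 3:
v_1 = (-1, 2, -1)ᵀ
v_2 = (0, -1, 0)ᵀ
v_3 = (1, 0, 0)ᵀ

Let N = A − (2)·I. We want v_3 with N^3 v_3 = 0 but N^2 v_3 ≠ 0; then v_{j-1} := N · v_j for j = 3, …, 2.

Pick v_3 = (1, 0, 0)ᵀ.
Then v_2 = N · v_3 = (0, -1, 0)ᵀ.
Then v_1 = N · v_2 = (-1, 2, -1)ᵀ.

Sanity check: (A − (2)·I) v_1 = (0, 0, 0)ᵀ = 0. ✓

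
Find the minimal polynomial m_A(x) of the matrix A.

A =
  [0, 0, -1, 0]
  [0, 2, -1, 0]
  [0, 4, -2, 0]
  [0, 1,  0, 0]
x^3

The characteristic polynomial is χ_A(x) = x^4, so the eigenvalues are known. The minimal polynomial is
  m_A(x) = Π_λ (x − λ)^{k_λ}
where k_λ is the size of the *largest* Jordan block for λ (equivalently, the smallest k with (A − λI)^k v = 0 for every generalised eigenvector v of λ).

  λ = 0: largest Jordan block has size 3, contributing (x − 0)^3

So m_A(x) = x^3 = x^3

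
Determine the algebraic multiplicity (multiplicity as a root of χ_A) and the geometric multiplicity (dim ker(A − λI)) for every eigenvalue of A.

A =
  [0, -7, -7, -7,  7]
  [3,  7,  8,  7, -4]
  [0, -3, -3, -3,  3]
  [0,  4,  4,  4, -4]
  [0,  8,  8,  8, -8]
λ = 0: alg = 5, geom = 3

Step 1 — factor the characteristic polynomial to read off the algebraic multiplicities:
  χ_A(x) = x^5

Step 2 — compute geometric multiplicities via the rank-nullity identity g(λ) = n − rank(A − λI):
  rank(A − (0)·I) = 2, so dim ker(A − (0)·I) = n − 2 = 3

Summary:
  λ = 0: algebraic multiplicity = 5, geometric multiplicity = 3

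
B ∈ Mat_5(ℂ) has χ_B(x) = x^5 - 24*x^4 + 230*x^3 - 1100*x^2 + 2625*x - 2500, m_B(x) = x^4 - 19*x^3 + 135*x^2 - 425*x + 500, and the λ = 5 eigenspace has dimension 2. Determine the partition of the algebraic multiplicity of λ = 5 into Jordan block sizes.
Block sizes for λ = 5: [3, 1]

Step 1 — from the characteristic polynomial, algebraic multiplicity of λ = 5 is 4. From dim ker(B − (5)·I) = 2, there are exactly 2 Jordan blocks for λ = 5.
Step 2 — from the minimal polynomial, the factor (x − 5)^3 tells us the largest block for λ = 5 has size 3.
Step 3 — with total size 4, 2 blocks, and largest block 3, the block sizes (in nonincreasing order) are [3, 1].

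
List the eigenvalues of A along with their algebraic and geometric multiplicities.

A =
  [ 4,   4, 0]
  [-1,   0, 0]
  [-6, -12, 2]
λ = 2: alg = 3, geom = 2

Step 1 — factor the characteristic polynomial to read off the algebraic multiplicities:
  χ_A(x) = (x - 2)^3

Step 2 — compute geometric multiplicities via the rank-nullity identity g(λ) = n − rank(A − λI):
  rank(A − (2)·I) = 1, so dim ker(A − (2)·I) = n − 1 = 2

Summary:
  λ = 2: algebraic multiplicity = 3, geometric multiplicity = 2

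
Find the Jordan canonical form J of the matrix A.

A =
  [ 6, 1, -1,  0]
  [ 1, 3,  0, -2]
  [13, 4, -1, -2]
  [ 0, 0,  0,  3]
J_1(2) ⊕ J_2(3) ⊕ J_1(3)

The characteristic polynomial is
  det(x·I − A) = x^4 - 11*x^3 + 45*x^2 - 81*x + 54 = (x - 3)^3*(x - 2)

Eigenvalues and multiplicities (the geometric multiplicity of λ is n − rank(A − λI), which equals the number of Jordan blocks for λ):
  λ = 2: algebraic multiplicity = 1, geometric multiplicity = 1
  λ = 3: algebraic multiplicity = 3, geometric multiplicity = 2

Determining the block sizes for each eigenvalue:
  λ = 2: one block (gm = 1), so the single block has size am = 1 → block sizes [1]
  λ = 3: 2 blocks summing to 3 forces exactly one block of size 2 and the rest size 1 → block sizes [2, 1]

Assembling the blocks gives a Jordan form
J =
  [2, 0, 0, 0]
  [0, 3, 1, 0]
  [0, 0, 3, 0]
  [0, 0, 0, 3]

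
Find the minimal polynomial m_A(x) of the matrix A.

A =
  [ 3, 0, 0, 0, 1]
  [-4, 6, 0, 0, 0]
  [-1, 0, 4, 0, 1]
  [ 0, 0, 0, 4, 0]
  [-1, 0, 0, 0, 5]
x^3 - 14*x^2 + 64*x - 96

The characteristic polynomial is χ_A(x) = (x - 6)*(x - 4)^4, so the eigenvalues are known. The minimal polynomial is
  m_A(x) = Π_λ (x − λ)^{k_λ}
where k_λ is the size of the *largest* Jordan block for λ (equivalently, the smallest k with (A − λI)^k v = 0 for every generalised eigenvector v of λ).

  λ = 4: largest Jordan block has size 2, contributing (x − 4)^2
  λ = 6: largest Jordan block has size 1, contributing (x − 6)

So m_A(x) = (x - 6)*(x - 4)^2 = x^3 - 14*x^2 + 64*x - 96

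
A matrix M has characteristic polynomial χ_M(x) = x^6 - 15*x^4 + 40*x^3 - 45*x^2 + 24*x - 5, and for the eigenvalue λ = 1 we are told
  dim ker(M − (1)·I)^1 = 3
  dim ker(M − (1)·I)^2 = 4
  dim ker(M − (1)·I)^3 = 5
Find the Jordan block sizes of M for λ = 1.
Block sizes for λ = 1: [3, 1, 1]

From the dimensions of kernels of powers, the number of Jordan blocks of size at least j is d_j − d_{j−1} where d_j = dim ker(N^j) (with d_0 = 0). Computing the differences gives [3, 1, 1].
The number of blocks of size exactly k is (#blocks of size ≥ k) − (#blocks of size ≥ k + 1), so the partition is: 2 block(s) of size 1, 1 block(s) of size 3.
In nonincreasing order the block sizes are [3, 1, 1].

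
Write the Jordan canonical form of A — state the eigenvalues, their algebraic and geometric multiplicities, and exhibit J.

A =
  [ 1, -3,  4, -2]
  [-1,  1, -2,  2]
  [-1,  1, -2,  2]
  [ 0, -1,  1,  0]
J_2(0) ⊕ J_2(0)

The characteristic polynomial is
  det(x·I − A) = x^4

Eigenvalues and multiplicities (the geometric multiplicity of λ is n − rank(A − λI), which equals the number of Jordan blocks for λ):
  λ = 0: algebraic multiplicity = 4, geometric multiplicity = 2

Determining the block sizes for each eigenvalue:
  λ = 0: with am = 4 and gm = 2, the partition is not yet determined (e.g. several partitions of 4 into 2 parts exist). Let N = A − (0)·I. Computing rank(N^1) = 2, rank(N^2) = 0; the number of blocks of size ≥ j is rank(N^{j−1}) − rank(N^j), giving [2, 2]. So we have 2 block(s) of size 2 → block sizes [2, 2]

Assembling the blocks gives a Jordan form
J =
  [0, 1, 0, 0]
  [0, 0, 0, 0]
  [0, 0, 0, 1]
  [0, 0, 0, 0]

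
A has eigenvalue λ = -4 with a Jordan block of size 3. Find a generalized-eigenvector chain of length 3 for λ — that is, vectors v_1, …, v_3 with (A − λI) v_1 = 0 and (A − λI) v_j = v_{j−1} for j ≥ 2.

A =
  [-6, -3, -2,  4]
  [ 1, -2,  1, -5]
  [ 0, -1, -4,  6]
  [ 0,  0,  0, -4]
A Jordan chain for λ = -4 of length 3:
v_1 = (1, 0, -1, 0)ᵀ
v_2 = (-2, 1, 0, 0)ᵀ
v_3 = (1, 0, 0, 0)ᵀ

Let N = A − (-4)·I. We want v_3 with N^3 v_3 = 0 but N^2 v_3 ≠ 0; then v_{j-1} := N · v_j for j = 3, …, 2.

Pick v_3 = (1, 0, 0, 0)ᵀ.
Then v_2 = N · v_3 = (-2, 1, 0, 0)ᵀ.
Then v_1 = N · v_2 = (1, 0, -1, 0)ᵀ.

Sanity check: (A − (-4)·I) v_1 = (0, 0, 0, 0)ᵀ = 0. ✓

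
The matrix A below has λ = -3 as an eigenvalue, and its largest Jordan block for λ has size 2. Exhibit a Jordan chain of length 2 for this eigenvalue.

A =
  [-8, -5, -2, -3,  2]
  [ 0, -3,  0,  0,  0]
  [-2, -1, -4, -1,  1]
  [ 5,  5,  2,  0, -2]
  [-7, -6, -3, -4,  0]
A Jordan chain for λ = -3 of length 2:
v_1 = (-5, 0, -2, 5, -7)ᵀ
v_2 = (1, 0, 0, 0, 0)ᵀ

Let N = A − (-3)·I. We want v_2 with N^2 v_2 = 0 but N^1 v_2 ≠ 0; then v_{j-1} := N · v_j for j = 2, …, 2.

Pick v_2 = (1, 0, 0, 0, 0)ᵀ.
Then v_1 = N · v_2 = (-5, 0, -2, 5, -7)ᵀ.

Sanity check: (A − (-3)·I) v_1 = (0, 0, 0, 0, 0)ᵀ = 0. ✓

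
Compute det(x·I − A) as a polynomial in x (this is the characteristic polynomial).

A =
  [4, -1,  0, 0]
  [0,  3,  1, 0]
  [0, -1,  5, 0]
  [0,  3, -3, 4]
x^4 - 16*x^3 + 96*x^2 - 256*x + 256

Expanding det(x·I − A) (e.g. by cofactor expansion or by noting that A is similar to its Jordan form J, which has the same characteristic polynomial as A) gives
  χ_A(x) = x^4 - 16*x^3 + 96*x^2 - 256*x + 256
which factors as (x - 4)^4. The eigenvalues (with algebraic multiplicities) are λ = 4 with multiplicity 4.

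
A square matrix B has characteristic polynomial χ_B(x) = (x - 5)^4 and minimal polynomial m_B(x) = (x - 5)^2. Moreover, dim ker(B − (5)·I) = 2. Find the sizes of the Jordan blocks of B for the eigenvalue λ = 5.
Block sizes for λ = 5: [2, 2]

Step 1 — from the characteristic polynomial, algebraic multiplicity of λ = 5 is 4. From dim ker(B − (5)·I) = 2, there are exactly 2 Jordan blocks for λ = 5.
Step 2 — from the minimal polynomial, the factor (x − 5)^2 tells us the largest block for λ = 5 has size 2.
Step 3 — with total size 4, 2 blocks, and largest block 2, the block sizes (in nonincreasing order) are [2, 2].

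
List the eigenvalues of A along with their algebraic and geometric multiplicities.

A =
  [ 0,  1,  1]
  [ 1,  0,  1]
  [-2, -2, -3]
λ = -1: alg = 3, geom = 2

Step 1 — factor the characteristic polynomial to read off the algebraic multiplicities:
  χ_A(x) = (x + 1)^3

Step 2 — compute geometric multiplicities via the rank-nullity identity g(λ) = n − rank(A − λI):
  rank(A − (-1)·I) = 1, so dim ker(A − (-1)·I) = n − 1 = 2

Summary:
  λ = -1: algebraic multiplicity = 3, geometric multiplicity = 2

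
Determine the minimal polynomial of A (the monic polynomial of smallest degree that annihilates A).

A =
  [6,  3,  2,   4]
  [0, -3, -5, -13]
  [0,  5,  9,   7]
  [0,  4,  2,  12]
x^3 - 18*x^2 + 108*x - 216

The characteristic polynomial is χ_A(x) = (x - 6)^4, so the eigenvalues are known. The minimal polynomial is
  m_A(x) = Π_λ (x − λ)^{k_λ}
where k_λ is the size of the *largest* Jordan block for λ (equivalently, the smallest k with (A − λI)^k v = 0 for every generalised eigenvector v of λ).

  λ = 6: largest Jordan block has size 3, contributing (x − 6)^3

So m_A(x) = (x - 6)^3 = x^3 - 18*x^2 + 108*x - 216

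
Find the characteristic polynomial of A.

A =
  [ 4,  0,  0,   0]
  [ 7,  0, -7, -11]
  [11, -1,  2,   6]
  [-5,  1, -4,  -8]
x^4 + 2*x^3 - 12*x^2 - 40*x - 32

Expanding det(x·I − A) (e.g. by cofactor expansion or by noting that A is similar to its Jordan form J, which has the same characteristic polynomial as A) gives
  χ_A(x) = x^4 + 2*x^3 - 12*x^2 - 40*x - 32
which factors as (x - 4)*(x + 2)^3. The eigenvalues (with algebraic multiplicities) are λ = -2 with multiplicity 3, λ = 4 with multiplicity 1.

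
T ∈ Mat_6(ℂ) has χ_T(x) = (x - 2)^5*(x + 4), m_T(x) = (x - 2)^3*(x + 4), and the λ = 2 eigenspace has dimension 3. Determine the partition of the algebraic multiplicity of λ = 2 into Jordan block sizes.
Block sizes for λ = 2: [3, 1, 1]

Step 1 — from the characteristic polynomial, algebraic multiplicity of λ = 2 is 5. From dim ker(T − (2)·I) = 3, there are exactly 3 Jordan blocks for λ = 2.
Step 2 — from the minimal polynomial, the factor (x − 2)^3 tells us the largest block for λ = 2 has size 3.
Step 3 — with total size 5, 3 blocks, and largest block 3, the block sizes (in nonincreasing order) are [3, 1, 1].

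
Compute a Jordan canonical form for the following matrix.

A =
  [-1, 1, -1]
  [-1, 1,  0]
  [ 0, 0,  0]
J_3(0)

The characteristic polynomial is
  det(x·I − A) = x^3

Eigenvalues and multiplicities (the geometric multiplicity of λ is n − rank(A − λI), which equals the number of Jordan blocks for λ):
  λ = 0: algebraic multiplicity = 3, geometric multiplicity = 1

Determining the block sizes for each eigenvalue:
  λ = 0: one block (gm = 1), so the single block has size am = 3 → block sizes [3]

Assembling the blocks gives a Jordan form
J =
  [0, 1, 0]
  [0, 0, 1]
  [0, 0, 0]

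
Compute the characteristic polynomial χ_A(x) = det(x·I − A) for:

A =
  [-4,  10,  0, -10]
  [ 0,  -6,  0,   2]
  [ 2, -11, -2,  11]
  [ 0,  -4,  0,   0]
x^4 + 12*x^3 + 52*x^2 + 96*x + 64

Expanding det(x·I − A) (e.g. by cofactor expansion or by noting that A is similar to its Jordan form J, which has the same characteristic polynomial as A) gives
  χ_A(x) = x^4 + 12*x^3 + 52*x^2 + 96*x + 64
which factors as (x + 2)^2*(x + 4)^2. The eigenvalues (with algebraic multiplicities) are λ = -4 with multiplicity 2, λ = -2 with multiplicity 2.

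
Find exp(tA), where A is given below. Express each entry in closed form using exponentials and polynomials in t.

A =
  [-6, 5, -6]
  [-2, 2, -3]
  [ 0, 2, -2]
e^{tA} =
  [3*t^2*exp(-2*t) - 4*t*exp(-2*t) + exp(-2*t), -6*t^2*exp(-2*t) + 5*t*exp(-2*t), 9*t^2*exp(-2*t)/2 - 6*t*exp(-2*t)]
  [-2*t*exp(-2*t), 4*t*exp(-2*t) + exp(-2*t), -3*t*exp(-2*t)]
  [-2*t^2*exp(-2*t), 4*t^2*exp(-2*t) + 2*t*exp(-2*t), -3*t^2*exp(-2*t) + exp(-2*t)]

Strategy: write A = P · J · P⁻¹ where J is a Jordan canonical form, so e^{tA} = P · e^{tJ} · P⁻¹, and e^{tJ} can be computed block-by-block.

A has Jordan form
J =
  [-2,  1,  0]
  [ 0, -2,  1]
  [ 0,  0, -2]
(up to reordering of blocks).

Per-block formulas:
  For a 3×3 Jordan block J_3(-2): exp(t · J_3(-2)) = e^(-2t)·(I + t·N + (t^2/2)·N^2), where N is the 3×3 nilpotent shift.

After assembling e^{tJ} and conjugating by P, we get:

e^{tA} =
  [3*t^2*exp(-2*t) - 4*t*exp(-2*t) + exp(-2*t), -6*t^2*exp(-2*t) + 5*t*exp(-2*t), 9*t^2*exp(-2*t)/2 - 6*t*exp(-2*t)]
  [-2*t*exp(-2*t), 4*t*exp(-2*t) + exp(-2*t), -3*t*exp(-2*t)]
  [-2*t^2*exp(-2*t), 4*t^2*exp(-2*t) + 2*t*exp(-2*t), -3*t^2*exp(-2*t) + exp(-2*t)]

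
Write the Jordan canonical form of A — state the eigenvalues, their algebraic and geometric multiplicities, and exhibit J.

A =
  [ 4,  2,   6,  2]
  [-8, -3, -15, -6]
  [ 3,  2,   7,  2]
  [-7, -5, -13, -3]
J_3(1) ⊕ J_1(2)

The characteristic polynomial is
  det(x·I − A) = x^4 - 5*x^3 + 9*x^2 - 7*x + 2 = (x - 2)*(x - 1)^3

Eigenvalues and multiplicities (the geometric multiplicity of λ is n − rank(A − λI), which equals the number of Jordan blocks for λ):
  λ = 1: algebraic multiplicity = 3, geometric multiplicity = 1
  λ = 2: algebraic multiplicity = 1, geometric multiplicity = 1

Determining the block sizes for each eigenvalue:
  λ = 1: one block (gm = 1), so the single block has size am = 3 → block sizes [3]
  λ = 2: one block (gm = 1), so the single block has size am = 1 → block sizes [1]

Assembling the blocks gives a Jordan form
J =
  [1, 1, 0, 0]
  [0, 1, 1, 0]
  [0, 0, 1, 0]
  [0, 0, 0, 2]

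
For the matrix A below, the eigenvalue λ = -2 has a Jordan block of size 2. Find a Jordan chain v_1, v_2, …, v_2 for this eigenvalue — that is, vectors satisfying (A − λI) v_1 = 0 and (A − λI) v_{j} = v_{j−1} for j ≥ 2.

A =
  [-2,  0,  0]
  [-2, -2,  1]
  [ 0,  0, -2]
A Jordan chain for λ = -2 of length 2:
v_1 = (0, -2, 0)ᵀ
v_2 = (1, 0, 0)ᵀ

Let N = A − (-2)·I. We want v_2 with N^2 v_2 = 0 but N^1 v_2 ≠ 0; then v_{j-1} := N · v_j for j = 2, …, 2.

Pick v_2 = (1, 0, 0)ᵀ.
Then v_1 = N · v_2 = (0, -2, 0)ᵀ.

Sanity check: (A − (-2)·I) v_1 = (0, 0, 0)ᵀ = 0. ✓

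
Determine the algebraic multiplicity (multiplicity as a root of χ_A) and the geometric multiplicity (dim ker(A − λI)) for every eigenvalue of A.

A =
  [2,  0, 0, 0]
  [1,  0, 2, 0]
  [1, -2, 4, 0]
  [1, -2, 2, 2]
λ = 2: alg = 4, geom = 3

Step 1 — factor the characteristic polynomial to read off the algebraic multiplicities:
  χ_A(x) = (x - 2)^4

Step 2 — compute geometric multiplicities via the rank-nullity identity g(λ) = n − rank(A − λI):
  rank(A − (2)·I) = 1, so dim ker(A − (2)·I) = n − 1 = 3

Summary:
  λ = 2: algebraic multiplicity = 4, geometric multiplicity = 3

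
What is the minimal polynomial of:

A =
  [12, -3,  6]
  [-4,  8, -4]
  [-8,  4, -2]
x^2 - 12*x + 36

The characteristic polynomial is χ_A(x) = (x - 6)^3, so the eigenvalues are known. The minimal polynomial is
  m_A(x) = Π_λ (x − λ)^{k_λ}
where k_λ is the size of the *largest* Jordan block for λ (equivalently, the smallest k with (A − λI)^k v = 0 for every generalised eigenvector v of λ).

  λ = 6: largest Jordan block has size 2, contributing (x − 6)^2

So m_A(x) = (x - 6)^2 = x^2 - 12*x + 36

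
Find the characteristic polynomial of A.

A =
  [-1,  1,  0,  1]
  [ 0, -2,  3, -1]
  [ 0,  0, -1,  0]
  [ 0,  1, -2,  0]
x^4 + 4*x^3 + 6*x^2 + 4*x + 1

Expanding det(x·I − A) (e.g. by cofactor expansion or by noting that A is similar to its Jordan form J, which has the same characteristic polynomial as A) gives
  χ_A(x) = x^4 + 4*x^3 + 6*x^2 + 4*x + 1
which factors as (x + 1)^4. The eigenvalues (with algebraic multiplicities) are λ = -1 with multiplicity 4.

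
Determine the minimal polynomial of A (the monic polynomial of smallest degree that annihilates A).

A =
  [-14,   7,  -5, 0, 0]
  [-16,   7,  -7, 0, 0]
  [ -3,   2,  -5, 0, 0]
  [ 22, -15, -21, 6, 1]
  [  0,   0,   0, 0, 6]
x^5 - 60*x^3 - 80*x^2 + 960*x + 2304

The characteristic polynomial is χ_A(x) = (x - 6)^2*(x + 4)^3, so the eigenvalues are known. The minimal polynomial is
  m_A(x) = Π_λ (x − λ)^{k_λ}
where k_λ is the size of the *largest* Jordan block for λ (equivalently, the smallest k with (A − λI)^k v = 0 for every generalised eigenvector v of λ).

  λ = -4: largest Jordan block has size 3, contributing (x + 4)^3
  λ = 6: largest Jordan block has size 2, contributing (x − 6)^2

So m_A(x) = (x - 6)^2*(x + 4)^3 = x^5 - 60*x^3 - 80*x^2 + 960*x + 2304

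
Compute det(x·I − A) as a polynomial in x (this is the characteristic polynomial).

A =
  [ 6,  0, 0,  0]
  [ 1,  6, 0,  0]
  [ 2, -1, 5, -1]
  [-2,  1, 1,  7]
x^4 - 24*x^3 + 216*x^2 - 864*x + 1296

Expanding det(x·I − A) (e.g. by cofactor expansion or by noting that A is similar to its Jordan form J, which has the same characteristic polynomial as A) gives
  χ_A(x) = x^4 - 24*x^3 + 216*x^2 - 864*x + 1296
which factors as (x - 6)^4. The eigenvalues (with algebraic multiplicities) are λ = 6 with multiplicity 4.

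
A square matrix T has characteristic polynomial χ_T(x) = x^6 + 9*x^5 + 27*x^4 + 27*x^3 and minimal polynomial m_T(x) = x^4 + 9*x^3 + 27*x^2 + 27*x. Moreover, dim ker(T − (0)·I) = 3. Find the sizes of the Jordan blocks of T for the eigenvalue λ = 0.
Block sizes for λ = 0: [1, 1, 1]

Step 1 — from the characteristic polynomial, algebraic multiplicity of λ = 0 is 3. From dim ker(T − (0)·I) = 3, there are exactly 3 Jordan blocks for λ = 0.
Step 2 — from the minimal polynomial, the factor (x − 0) tells us the largest block for λ = 0 has size 1.
Step 3 — with total size 3, 3 blocks, and largest block 1, the block sizes (in nonincreasing order) are [1, 1, 1].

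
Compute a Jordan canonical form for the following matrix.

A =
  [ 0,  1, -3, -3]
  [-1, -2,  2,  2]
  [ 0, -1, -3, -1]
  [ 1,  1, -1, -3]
J_3(-2) ⊕ J_1(-2)

The characteristic polynomial is
  det(x·I − A) = x^4 + 8*x^3 + 24*x^2 + 32*x + 16 = (x + 2)^4

Eigenvalues and multiplicities (the geometric multiplicity of λ is n − rank(A − λI), which equals the number of Jordan blocks for λ):
  λ = -2: algebraic multiplicity = 4, geometric multiplicity = 2

Determining the block sizes for each eigenvalue:
  λ = -2: with am = 4 and gm = 2, the partition is not yet determined (e.g. several partitions of 4 into 2 parts exist). Let N = A − (-2)·I. Computing rank(N^1) = 2, rank(N^2) = 1, rank(N^3) = 0; the number of blocks of size ≥ j is rank(N^{j−1}) − rank(N^j), giving [2, 1, 1]. So we have 1 block(s) of size 3, 1 block(s) of size 1 → block sizes [3, 1]

Assembling the blocks gives a Jordan form
J =
  [-2,  1,  0,  0]
  [ 0, -2,  1,  0]
  [ 0,  0, -2,  0]
  [ 0,  0,  0, -2]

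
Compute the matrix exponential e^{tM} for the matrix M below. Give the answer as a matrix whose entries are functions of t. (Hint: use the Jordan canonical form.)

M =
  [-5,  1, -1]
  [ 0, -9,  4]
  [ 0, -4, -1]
e^{tM} =
  [exp(-5*t), t*exp(-5*t), -t*exp(-5*t)]
  [0, -4*t*exp(-5*t) + exp(-5*t), 4*t*exp(-5*t)]
  [0, -4*t*exp(-5*t), 4*t*exp(-5*t) + exp(-5*t)]

Strategy: write M = P · J · P⁻¹ where J is a Jordan canonical form, so e^{tM} = P · e^{tJ} · P⁻¹, and e^{tJ} can be computed block-by-block.

M has Jordan form
J =
  [-5,  1,  0]
  [ 0, -5,  0]
  [ 0,  0, -5]
(up to reordering of blocks).

Per-block formulas:
  For a 2×2 Jordan block J_2(-5): exp(t · J_2(-5)) = e^(-5t)·(I + t·N), where N is the 2×2 nilpotent shift.
  For a 1×1 block at λ = -5: exp(t · [-5]) = [e^(-5t)].

After assembling e^{tJ} and conjugating by P, we get:

e^{tM} =
  [exp(-5*t), t*exp(-5*t), -t*exp(-5*t)]
  [0, -4*t*exp(-5*t) + exp(-5*t), 4*t*exp(-5*t)]
  [0, -4*t*exp(-5*t), 4*t*exp(-5*t) + exp(-5*t)]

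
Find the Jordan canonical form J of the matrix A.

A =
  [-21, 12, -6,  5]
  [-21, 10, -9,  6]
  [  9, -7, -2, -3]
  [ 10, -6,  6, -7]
J_2(-5) ⊕ J_2(-5)

The characteristic polynomial is
  det(x·I − A) = x^4 + 20*x^3 + 150*x^2 + 500*x + 625 = (x + 5)^4

Eigenvalues and multiplicities (the geometric multiplicity of λ is n − rank(A − λI), which equals the number of Jordan blocks for λ):
  λ = -5: algebraic multiplicity = 4, geometric multiplicity = 2

Determining the block sizes for each eigenvalue:
  λ = -5: with am = 4 and gm = 2, the partition is not yet determined (e.g. several partitions of 4 into 2 parts exist). Let N = A − (-5)·I. Computing rank(N^1) = 2, rank(N^2) = 0; the number of blocks of size ≥ j is rank(N^{j−1}) − rank(N^j), giving [2, 2]. So we have 2 block(s) of size 2 → block sizes [2, 2]

Assembling the blocks gives a Jordan form
J =
  [-5,  1,  0,  0]
  [ 0, -5,  0,  0]
  [ 0,  0, -5,  1]
  [ 0,  0,  0, -5]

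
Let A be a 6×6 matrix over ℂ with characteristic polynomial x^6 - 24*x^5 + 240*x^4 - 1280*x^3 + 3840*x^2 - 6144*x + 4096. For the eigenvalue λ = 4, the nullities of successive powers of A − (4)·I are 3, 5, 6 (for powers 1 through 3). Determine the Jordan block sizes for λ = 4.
Block sizes for λ = 4: [3, 2, 1]

From the dimensions of kernels of powers, the number of Jordan blocks of size at least j is d_j − d_{j−1} where d_j = dim ker(N^j) (with d_0 = 0). Computing the differences gives [3, 2, 1].
The number of blocks of size exactly k is (#blocks of size ≥ k) − (#blocks of size ≥ k + 1), so the partition is: 1 block(s) of size 1, 1 block(s) of size 2, 1 block(s) of size 3.
In nonincreasing order the block sizes are [3, 2, 1].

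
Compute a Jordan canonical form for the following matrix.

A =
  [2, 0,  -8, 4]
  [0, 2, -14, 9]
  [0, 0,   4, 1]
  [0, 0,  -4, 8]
J_1(2) ⊕ J_1(2) ⊕ J_2(6)

The characteristic polynomial is
  det(x·I − A) = x^4 - 16*x^3 + 88*x^2 - 192*x + 144 = (x - 6)^2*(x - 2)^2

Eigenvalues and multiplicities (the geometric multiplicity of λ is n − rank(A − λI), which equals the number of Jordan blocks for λ):
  λ = 2: algebraic multiplicity = 2, geometric multiplicity = 2
  λ = 6: algebraic multiplicity = 2, geometric multiplicity = 1

Determining the block sizes for each eigenvalue:
  λ = 2: gm = am = 2, so every block has size 1 → block sizes [1, 1]
  λ = 6: one block (gm = 1), so the single block has size am = 2 → block sizes [2]

Assembling the blocks gives a Jordan form
J =
  [2, 0, 0, 0]
  [0, 2, 0, 0]
  [0, 0, 6, 1]
  [0, 0, 0, 6]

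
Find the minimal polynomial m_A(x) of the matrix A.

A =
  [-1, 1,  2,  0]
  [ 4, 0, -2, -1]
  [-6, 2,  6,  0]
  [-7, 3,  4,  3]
x^3 - 6*x^2 + 12*x - 8

The characteristic polynomial is χ_A(x) = (x - 2)^4, so the eigenvalues are known. The minimal polynomial is
  m_A(x) = Π_λ (x − λ)^{k_λ}
where k_λ is the size of the *largest* Jordan block for λ (equivalently, the smallest k with (A − λI)^k v = 0 for every generalised eigenvector v of λ).

  λ = 2: largest Jordan block has size 3, contributing (x − 2)^3

So m_A(x) = (x - 2)^3 = x^3 - 6*x^2 + 12*x - 8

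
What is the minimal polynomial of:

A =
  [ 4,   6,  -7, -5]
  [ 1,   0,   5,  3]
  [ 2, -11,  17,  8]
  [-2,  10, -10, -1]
x^3 - 15*x^2 + 75*x - 125

The characteristic polynomial is χ_A(x) = (x - 5)^4, so the eigenvalues are known. The minimal polynomial is
  m_A(x) = Π_λ (x − λ)^{k_λ}
where k_λ is the size of the *largest* Jordan block for λ (equivalently, the smallest k with (A − λI)^k v = 0 for every generalised eigenvector v of λ).

  λ = 5: largest Jordan block has size 3, contributing (x − 5)^3

So m_A(x) = (x - 5)^3 = x^3 - 15*x^2 + 75*x - 125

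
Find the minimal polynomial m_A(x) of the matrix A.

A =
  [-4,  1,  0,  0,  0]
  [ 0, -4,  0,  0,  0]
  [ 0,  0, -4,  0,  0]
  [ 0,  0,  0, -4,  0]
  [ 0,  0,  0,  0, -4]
x^2 + 8*x + 16

The characteristic polynomial is χ_A(x) = (x + 4)^5, so the eigenvalues are known. The minimal polynomial is
  m_A(x) = Π_λ (x − λ)^{k_λ}
where k_λ is the size of the *largest* Jordan block for λ (equivalently, the smallest k with (A − λI)^k v = 0 for every generalised eigenvector v of λ).

  λ = -4: largest Jordan block has size 2, contributing (x + 4)^2

So m_A(x) = (x + 4)^2 = x^2 + 8*x + 16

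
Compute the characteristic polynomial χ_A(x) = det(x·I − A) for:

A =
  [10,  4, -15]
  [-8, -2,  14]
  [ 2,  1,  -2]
x^3 - 6*x^2 + 12*x - 8

Expanding det(x·I − A) (e.g. by cofactor expansion or by noting that A is similar to its Jordan form J, which has the same characteristic polynomial as A) gives
  χ_A(x) = x^3 - 6*x^2 + 12*x - 8
which factors as (x - 2)^3. The eigenvalues (with algebraic multiplicities) are λ = 2 with multiplicity 3.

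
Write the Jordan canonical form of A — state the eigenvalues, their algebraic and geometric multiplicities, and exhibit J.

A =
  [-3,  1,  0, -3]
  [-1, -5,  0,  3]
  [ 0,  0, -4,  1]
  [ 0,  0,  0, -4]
J_2(-4) ⊕ J_2(-4)

The characteristic polynomial is
  det(x·I − A) = x^4 + 16*x^3 + 96*x^2 + 256*x + 256 = (x + 4)^4

Eigenvalues and multiplicities (the geometric multiplicity of λ is n − rank(A − λI), which equals the number of Jordan blocks for λ):
  λ = -4: algebraic multiplicity = 4, geometric multiplicity = 2

Determining the block sizes for each eigenvalue:
  λ = -4: with am = 4 and gm = 2, the partition is not yet determined (e.g. several partitions of 4 into 2 parts exist). Let N = A − (-4)·I. Computing rank(N^1) = 2, rank(N^2) = 0; the number of blocks of size ≥ j is rank(N^{j−1}) − rank(N^j), giving [2, 2]. So we have 2 block(s) of size 2 → block sizes [2, 2]

Assembling the blocks gives a Jordan form
J =
  [-4,  1,  0,  0]
  [ 0, -4,  0,  0]
  [ 0,  0, -4,  1]
  [ 0,  0,  0, -4]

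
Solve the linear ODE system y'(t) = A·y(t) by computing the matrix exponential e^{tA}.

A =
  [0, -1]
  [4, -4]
e^{tA} =
  [2*t*exp(-2*t) + exp(-2*t), -t*exp(-2*t)]
  [4*t*exp(-2*t), -2*t*exp(-2*t) + exp(-2*t)]

Strategy: write A = P · J · P⁻¹ where J is a Jordan canonical form, so e^{tA} = P · e^{tJ} · P⁻¹, and e^{tJ} can be computed block-by-block.

A has Jordan form
J =
  [-2,  1]
  [ 0, -2]
(up to reordering of blocks).

Per-block formulas:
  For a 2×2 Jordan block J_2(-2): exp(t · J_2(-2)) = e^(-2t)·(I + t·N), where N is the 2×2 nilpotent shift.

After assembling e^{tJ} and conjugating by P, we get:

e^{tA} =
  [2*t*exp(-2*t) + exp(-2*t), -t*exp(-2*t)]
  [4*t*exp(-2*t), -2*t*exp(-2*t) + exp(-2*t)]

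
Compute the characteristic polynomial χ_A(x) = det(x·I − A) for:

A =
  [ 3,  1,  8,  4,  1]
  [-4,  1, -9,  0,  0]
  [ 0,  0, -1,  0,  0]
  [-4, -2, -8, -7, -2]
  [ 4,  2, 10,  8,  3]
x^5 + x^4 - 2*x^3 - 2*x^2 + x + 1

Expanding det(x·I − A) (e.g. by cofactor expansion or by noting that A is similar to its Jordan form J, which has the same characteristic polynomial as A) gives
  χ_A(x) = x^5 + x^4 - 2*x^3 - 2*x^2 + x + 1
which factors as (x - 1)^2*(x + 1)^3. The eigenvalues (with algebraic multiplicities) are λ = -1 with multiplicity 3, λ = 1 with multiplicity 2.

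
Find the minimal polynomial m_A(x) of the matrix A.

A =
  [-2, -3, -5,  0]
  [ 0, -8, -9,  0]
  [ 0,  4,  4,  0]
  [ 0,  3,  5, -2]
x^3 + 6*x^2 + 12*x + 8

The characteristic polynomial is χ_A(x) = (x + 2)^4, so the eigenvalues are known. The minimal polynomial is
  m_A(x) = Π_λ (x − λ)^{k_λ}
where k_λ is the size of the *largest* Jordan block for λ (equivalently, the smallest k with (A − λI)^k v = 0 for every generalised eigenvector v of λ).

  λ = -2: largest Jordan block has size 3, contributing (x + 2)^3

So m_A(x) = (x + 2)^3 = x^3 + 6*x^2 + 12*x + 8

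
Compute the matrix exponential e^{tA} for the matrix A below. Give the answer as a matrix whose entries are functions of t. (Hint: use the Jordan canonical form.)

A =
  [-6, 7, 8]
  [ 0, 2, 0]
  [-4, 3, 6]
e^{tA} =
  [-exp(2*t) + 2*exp(-2*t), -t*exp(2*t) + 2*exp(2*t) - 2*exp(-2*t), 2*exp(2*t) - 2*exp(-2*t)]
  [0, exp(2*t), 0]
  [-exp(2*t) + exp(-2*t), -t*exp(2*t) + exp(2*t) - exp(-2*t), 2*exp(2*t) - exp(-2*t)]

Strategy: write A = P · J · P⁻¹ where J is a Jordan canonical form, so e^{tA} = P · e^{tJ} · P⁻¹, and e^{tJ} can be computed block-by-block.

A has Jordan form
J =
  [-2, 0, 0]
  [ 0, 2, 1]
  [ 0, 0, 2]
(up to reordering of blocks).

Per-block formulas:
  For a 1×1 block at λ = -2: exp(t · [-2]) = [e^(-2t)].
  For a 2×2 Jordan block J_2(2): exp(t · J_2(2)) = e^(2t)·(I + t·N), where N is the 2×2 nilpotent shift.

After assembling e^{tJ} and conjugating by P, we get:

e^{tA} =
  [-exp(2*t) + 2*exp(-2*t), -t*exp(2*t) + 2*exp(2*t) - 2*exp(-2*t), 2*exp(2*t) - 2*exp(-2*t)]
  [0, exp(2*t), 0]
  [-exp(2*t) + exp(-2*t), -t*exp(2*t) + exp(2*t) - exp(-2*t), 2*exp(2*t) - exp(-2*t)]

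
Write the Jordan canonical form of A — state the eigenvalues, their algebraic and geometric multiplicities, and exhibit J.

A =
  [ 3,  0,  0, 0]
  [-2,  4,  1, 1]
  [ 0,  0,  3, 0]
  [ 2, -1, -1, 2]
J_2(3) ⊕ J_1(3) ⊕ J_1(3)

The characteristic polynomial is
  det(x·I − A) = x^4 - 12*x^3 + 54*x^2 - 108*x + 81 = (x - 3)^4

Eigenvalues and multiplicities (the geometric multiplicity of λ is n − rank(A − λI), which equals the number of Jordan blocks for λ):
  λ = 3: algebraic multiplicity = 4, geometric multiplicity = 3

Determining the block sizes for each eigenvalue:
  λ = 3: 3 blocks summing to 4 forces exactly one block of size 2 and the rest size 1 → block sizes [2, 1, 1]

Assembling the blocks gives a Jordan form
J =
  [3, 1, 0, 0]
  [0, 3, 0, 0]
  [0, 0, 3, 0]
  [0, 0, 0, 3]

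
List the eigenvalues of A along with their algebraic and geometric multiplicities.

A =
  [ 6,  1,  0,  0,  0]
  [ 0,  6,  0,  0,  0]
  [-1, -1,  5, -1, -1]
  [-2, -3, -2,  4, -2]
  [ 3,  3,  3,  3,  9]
λ = 6: alg = 5, geom = 3

Step 1 — factor the characteristic polynomial to read off the algebraic multiplicities:
  χ_A(x) = (x - 6)^5

Step 2 — compute geometric multiplicities via the rank-nullity identity g(λ) = n − rank(A − λI):
  rank(A − (6)·I) = 2, so dim ker(A − (6)·I) = n − 2 = 3

Summary:
  λ = 6: algebraic multiplicity = 5, geometric multiplicity = 3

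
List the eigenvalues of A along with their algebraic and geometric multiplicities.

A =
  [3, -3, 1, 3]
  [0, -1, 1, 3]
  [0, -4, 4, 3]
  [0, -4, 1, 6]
λ = 3: alg = 4, geom = 2

Step 1 — factor the characteristic polynomial to read off the algebraic multiplicities:
  χ_A(x) = (x - 3)^4

Step 2 — compute geometric multiplicities via the rank-nullity identity g(λ) = n − rank(A − λI):
  rank(A − (3)·I) = 2, so dim ker(A − (3)·I) = n − 2 = 2

Summary:
  λ = 3: algebraic multiplicity = 4, geometric multiplicity = 2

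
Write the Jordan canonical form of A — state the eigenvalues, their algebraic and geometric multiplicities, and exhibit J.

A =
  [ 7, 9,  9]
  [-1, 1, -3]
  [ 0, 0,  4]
J_2(4) ⊕ J_1(4)

The characteristic polynomial is
  det(x·I − A) = x^3 - 12*x^2 + 48*x - 64 = (x - 4)^3

Eigenvalues and multiplicities (the geometric multiplicity of λ is n − rank(A − λI), which equals the number of Jordan blocks for λ):
  λ = 4: algebraic multiplicity = 3, geometric multiplicity = 2

Determining the block sizes for each eigenvalue:
  λ = 4: 2 blocks summing to 3 forces exactly one block of size 2 and the rest size 1 → block sizes [2, 1]

Assembling the blocks gives a Jordan form
J =
  [4, 1, 0]
  [0, 4, 0]
  [0, 0, 4]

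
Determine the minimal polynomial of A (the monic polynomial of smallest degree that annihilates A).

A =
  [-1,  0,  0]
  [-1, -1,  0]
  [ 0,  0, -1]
x^2 + 2*x + 1

The characteristic polynomial is χ_A(x) = (x + 1)^3, so the eigenvalues are known. The minimal polynomial is
  m_A(x) = Π_λ (x − λ)^{k_λ}
where k_λ is the size of the *largest* Jordan block for λ (equivalently, the smallest k with (A − λI)^k v = 0 for every generalised eigenvector v of λ).

  λ = -1: largest Jordan block has size 2, contributing (x + 1)^2

So m_A(x) = (x + 1)^2 = x^2 + 2*x + 1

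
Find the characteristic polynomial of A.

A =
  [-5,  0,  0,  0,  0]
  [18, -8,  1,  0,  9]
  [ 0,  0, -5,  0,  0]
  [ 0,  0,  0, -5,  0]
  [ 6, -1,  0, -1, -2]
x^5 + 25*x^4 + 250*x^3 + 1250*x^2 + 3125*x + 3125

Expanding det(x·I − A) (e.g. by cofactor expansion or by noting that A is similar to its Jordan form J, which has the same characteristic polynomial as A) gives
  χ_A(x) = x^5 + 25*x^4 + 250*x^3 + 1250*x^2 + 3125*x + 3125
which factors as (x + 5)^5. The eigenvalues (with algebraic multiplicities) are λ = -5 with multiplicity 5.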